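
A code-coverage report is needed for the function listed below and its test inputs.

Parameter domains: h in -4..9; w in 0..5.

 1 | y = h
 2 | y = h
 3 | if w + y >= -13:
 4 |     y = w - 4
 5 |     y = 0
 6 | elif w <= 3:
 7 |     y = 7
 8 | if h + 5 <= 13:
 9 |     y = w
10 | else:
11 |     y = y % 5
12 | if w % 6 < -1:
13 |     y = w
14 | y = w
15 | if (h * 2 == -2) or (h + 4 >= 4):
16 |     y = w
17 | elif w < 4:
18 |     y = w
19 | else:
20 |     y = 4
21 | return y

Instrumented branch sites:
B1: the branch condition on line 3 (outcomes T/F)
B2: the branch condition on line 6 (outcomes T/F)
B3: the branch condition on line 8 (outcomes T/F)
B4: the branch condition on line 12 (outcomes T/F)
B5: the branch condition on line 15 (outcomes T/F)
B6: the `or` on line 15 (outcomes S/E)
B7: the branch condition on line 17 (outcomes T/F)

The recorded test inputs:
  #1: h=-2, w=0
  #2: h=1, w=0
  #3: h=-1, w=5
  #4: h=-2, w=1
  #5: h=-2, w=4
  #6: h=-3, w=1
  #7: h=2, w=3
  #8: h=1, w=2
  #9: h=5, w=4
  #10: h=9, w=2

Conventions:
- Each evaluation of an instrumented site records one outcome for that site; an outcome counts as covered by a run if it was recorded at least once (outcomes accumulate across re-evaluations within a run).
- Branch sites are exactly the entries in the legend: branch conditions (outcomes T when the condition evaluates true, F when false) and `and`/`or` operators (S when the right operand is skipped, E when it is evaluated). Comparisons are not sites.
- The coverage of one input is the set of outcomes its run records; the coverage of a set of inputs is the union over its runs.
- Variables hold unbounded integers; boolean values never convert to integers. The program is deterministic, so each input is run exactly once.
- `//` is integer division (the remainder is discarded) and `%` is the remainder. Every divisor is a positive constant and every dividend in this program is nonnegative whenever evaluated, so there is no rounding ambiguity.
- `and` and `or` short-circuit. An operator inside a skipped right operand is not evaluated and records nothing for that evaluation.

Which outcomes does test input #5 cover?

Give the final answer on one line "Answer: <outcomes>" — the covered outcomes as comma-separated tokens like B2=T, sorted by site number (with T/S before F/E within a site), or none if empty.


Event log for input #5 (h=-2, w=4):
  B1->T, B3->T, B4->F, B6->E, B5->F, B7->F
distinct outcomes covered: B1=T, B3=T, B4=F, B5=F, B6=E, B7=F
Answer: B1=T, B3=T, B4=F, B5=F, B6=E, B7=F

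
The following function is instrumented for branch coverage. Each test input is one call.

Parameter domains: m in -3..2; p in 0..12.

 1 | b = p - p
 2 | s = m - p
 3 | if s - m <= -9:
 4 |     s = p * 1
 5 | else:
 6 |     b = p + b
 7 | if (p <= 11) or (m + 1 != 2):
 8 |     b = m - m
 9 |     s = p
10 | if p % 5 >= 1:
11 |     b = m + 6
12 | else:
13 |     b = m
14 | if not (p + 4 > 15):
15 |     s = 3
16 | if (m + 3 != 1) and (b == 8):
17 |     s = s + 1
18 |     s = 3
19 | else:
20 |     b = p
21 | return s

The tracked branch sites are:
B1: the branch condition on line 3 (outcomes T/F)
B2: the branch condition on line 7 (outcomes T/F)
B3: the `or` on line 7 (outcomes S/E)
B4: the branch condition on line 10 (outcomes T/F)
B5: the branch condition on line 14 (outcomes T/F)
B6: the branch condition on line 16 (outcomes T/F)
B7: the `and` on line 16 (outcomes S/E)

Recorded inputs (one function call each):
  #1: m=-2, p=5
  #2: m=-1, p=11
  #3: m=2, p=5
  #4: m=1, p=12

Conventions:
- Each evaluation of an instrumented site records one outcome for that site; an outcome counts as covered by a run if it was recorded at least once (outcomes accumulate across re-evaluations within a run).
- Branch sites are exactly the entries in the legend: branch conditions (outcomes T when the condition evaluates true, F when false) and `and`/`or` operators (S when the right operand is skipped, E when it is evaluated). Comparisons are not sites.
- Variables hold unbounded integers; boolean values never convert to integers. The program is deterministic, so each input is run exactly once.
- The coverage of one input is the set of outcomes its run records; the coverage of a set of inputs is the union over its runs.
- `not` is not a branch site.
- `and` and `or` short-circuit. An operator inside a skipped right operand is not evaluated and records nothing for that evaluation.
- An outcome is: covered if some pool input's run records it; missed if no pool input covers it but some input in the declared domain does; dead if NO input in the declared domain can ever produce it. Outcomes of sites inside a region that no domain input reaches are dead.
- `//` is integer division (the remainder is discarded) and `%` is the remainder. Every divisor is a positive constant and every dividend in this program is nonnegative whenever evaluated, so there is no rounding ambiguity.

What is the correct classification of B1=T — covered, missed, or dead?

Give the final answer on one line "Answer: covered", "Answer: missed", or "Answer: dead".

B1=T is recorded by pool input(s) 2, 4 -> covered

Answer: covered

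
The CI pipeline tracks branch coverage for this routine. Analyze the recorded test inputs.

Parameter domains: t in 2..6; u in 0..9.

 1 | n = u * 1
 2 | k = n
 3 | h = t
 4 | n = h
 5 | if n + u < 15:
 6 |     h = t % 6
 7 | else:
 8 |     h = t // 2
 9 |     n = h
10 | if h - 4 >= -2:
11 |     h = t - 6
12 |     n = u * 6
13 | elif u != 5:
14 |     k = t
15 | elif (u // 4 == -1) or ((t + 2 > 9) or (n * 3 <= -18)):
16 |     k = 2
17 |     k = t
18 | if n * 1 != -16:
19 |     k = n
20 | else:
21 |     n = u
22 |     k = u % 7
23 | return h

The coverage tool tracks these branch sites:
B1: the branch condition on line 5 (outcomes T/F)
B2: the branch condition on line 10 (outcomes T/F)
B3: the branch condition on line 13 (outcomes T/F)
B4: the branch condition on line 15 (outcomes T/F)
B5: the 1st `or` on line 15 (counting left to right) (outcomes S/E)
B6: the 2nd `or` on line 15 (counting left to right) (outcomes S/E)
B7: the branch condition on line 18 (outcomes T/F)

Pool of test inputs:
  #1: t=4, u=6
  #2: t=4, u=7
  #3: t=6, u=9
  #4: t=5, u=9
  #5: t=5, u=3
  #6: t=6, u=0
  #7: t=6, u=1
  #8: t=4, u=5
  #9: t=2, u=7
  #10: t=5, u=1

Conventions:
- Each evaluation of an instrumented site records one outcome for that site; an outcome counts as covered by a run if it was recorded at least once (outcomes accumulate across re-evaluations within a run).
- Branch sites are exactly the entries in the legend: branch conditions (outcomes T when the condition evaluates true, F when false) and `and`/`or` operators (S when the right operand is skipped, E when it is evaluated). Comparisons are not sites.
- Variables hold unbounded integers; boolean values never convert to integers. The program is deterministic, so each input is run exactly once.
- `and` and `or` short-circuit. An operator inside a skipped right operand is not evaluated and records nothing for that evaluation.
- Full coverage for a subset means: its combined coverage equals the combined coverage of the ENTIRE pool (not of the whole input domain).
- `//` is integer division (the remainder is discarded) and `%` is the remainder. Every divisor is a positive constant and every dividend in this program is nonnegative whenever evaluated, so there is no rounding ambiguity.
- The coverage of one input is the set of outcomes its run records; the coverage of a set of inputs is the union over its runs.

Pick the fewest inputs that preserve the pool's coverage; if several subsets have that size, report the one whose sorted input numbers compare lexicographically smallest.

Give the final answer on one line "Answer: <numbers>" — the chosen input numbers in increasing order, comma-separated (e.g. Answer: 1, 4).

test 1 (t=4, u=6) hits B1=T, B2=T, B7=T
test 2 (t=4, u=7) hits B1=T, B2=T, B7=T
test 3 (t=6, u=9) hits B1=F, B2=T, B7=T
test 4 (t=5, u=9) hits B1=T, B2=T, B7=T
test 5 (t=5, u=3) hits B1=T, B2=T, B7=T
test 6 (t=6, u=0) hits B1=T, B2=F, B3=T, B7=T
test 7 (t=6, u=1) hits B1=T, B2=F, B3=T, B7=T
test 8 (t=4, u=5) hits B1=T, B2=T, B7=T
test 9 (t=2, u=7) hits B1=T, B2=T, B7=T
test 10 (t=5, u=1) hits B1=T, B2=T, B7=T
union over all inputs: B1=T, B1=F, B2=T, B2=F, B3=T, B7=T (6 outcomes)
every size-1 subset falls short of the 6 outcomes (best: 4/6)
inputs {3, 6} (size 2) cover everything; no size-2 subset with a lexicographically smaller index list covers all 6

Answer: 3, 6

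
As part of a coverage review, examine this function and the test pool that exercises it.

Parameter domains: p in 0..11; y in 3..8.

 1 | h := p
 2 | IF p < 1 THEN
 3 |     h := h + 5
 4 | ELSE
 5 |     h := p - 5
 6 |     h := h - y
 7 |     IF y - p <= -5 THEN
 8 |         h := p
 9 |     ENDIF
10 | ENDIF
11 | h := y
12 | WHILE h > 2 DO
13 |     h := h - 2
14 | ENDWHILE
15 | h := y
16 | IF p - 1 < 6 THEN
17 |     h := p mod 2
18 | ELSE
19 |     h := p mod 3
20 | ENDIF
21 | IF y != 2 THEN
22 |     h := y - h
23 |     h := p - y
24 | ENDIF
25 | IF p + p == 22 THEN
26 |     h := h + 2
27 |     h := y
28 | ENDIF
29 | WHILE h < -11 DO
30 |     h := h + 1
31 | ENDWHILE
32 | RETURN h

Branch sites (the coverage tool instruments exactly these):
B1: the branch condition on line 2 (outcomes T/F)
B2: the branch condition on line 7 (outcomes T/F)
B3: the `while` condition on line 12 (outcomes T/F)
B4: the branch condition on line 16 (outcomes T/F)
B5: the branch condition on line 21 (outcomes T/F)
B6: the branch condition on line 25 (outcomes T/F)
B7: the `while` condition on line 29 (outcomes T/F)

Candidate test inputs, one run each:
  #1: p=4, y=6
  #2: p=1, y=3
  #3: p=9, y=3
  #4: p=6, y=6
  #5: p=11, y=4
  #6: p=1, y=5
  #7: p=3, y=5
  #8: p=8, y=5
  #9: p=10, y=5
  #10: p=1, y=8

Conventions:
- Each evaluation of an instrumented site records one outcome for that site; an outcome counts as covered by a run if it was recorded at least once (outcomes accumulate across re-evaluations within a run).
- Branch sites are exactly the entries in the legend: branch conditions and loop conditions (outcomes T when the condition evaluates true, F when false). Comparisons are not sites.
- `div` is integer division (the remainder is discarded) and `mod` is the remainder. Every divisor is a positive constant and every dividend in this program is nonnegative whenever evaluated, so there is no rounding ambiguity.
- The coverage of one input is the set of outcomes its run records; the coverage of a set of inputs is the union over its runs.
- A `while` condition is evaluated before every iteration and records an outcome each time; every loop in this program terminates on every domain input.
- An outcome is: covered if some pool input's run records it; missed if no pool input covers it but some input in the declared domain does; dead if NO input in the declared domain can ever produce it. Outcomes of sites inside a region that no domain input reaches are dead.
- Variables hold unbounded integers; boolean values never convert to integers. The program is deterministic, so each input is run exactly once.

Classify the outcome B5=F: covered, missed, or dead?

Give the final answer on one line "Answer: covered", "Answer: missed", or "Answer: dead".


no pool input records B5=F
checking all 72 inputs in the declared domain: B5=F is never recorded -> dead
Answer: dead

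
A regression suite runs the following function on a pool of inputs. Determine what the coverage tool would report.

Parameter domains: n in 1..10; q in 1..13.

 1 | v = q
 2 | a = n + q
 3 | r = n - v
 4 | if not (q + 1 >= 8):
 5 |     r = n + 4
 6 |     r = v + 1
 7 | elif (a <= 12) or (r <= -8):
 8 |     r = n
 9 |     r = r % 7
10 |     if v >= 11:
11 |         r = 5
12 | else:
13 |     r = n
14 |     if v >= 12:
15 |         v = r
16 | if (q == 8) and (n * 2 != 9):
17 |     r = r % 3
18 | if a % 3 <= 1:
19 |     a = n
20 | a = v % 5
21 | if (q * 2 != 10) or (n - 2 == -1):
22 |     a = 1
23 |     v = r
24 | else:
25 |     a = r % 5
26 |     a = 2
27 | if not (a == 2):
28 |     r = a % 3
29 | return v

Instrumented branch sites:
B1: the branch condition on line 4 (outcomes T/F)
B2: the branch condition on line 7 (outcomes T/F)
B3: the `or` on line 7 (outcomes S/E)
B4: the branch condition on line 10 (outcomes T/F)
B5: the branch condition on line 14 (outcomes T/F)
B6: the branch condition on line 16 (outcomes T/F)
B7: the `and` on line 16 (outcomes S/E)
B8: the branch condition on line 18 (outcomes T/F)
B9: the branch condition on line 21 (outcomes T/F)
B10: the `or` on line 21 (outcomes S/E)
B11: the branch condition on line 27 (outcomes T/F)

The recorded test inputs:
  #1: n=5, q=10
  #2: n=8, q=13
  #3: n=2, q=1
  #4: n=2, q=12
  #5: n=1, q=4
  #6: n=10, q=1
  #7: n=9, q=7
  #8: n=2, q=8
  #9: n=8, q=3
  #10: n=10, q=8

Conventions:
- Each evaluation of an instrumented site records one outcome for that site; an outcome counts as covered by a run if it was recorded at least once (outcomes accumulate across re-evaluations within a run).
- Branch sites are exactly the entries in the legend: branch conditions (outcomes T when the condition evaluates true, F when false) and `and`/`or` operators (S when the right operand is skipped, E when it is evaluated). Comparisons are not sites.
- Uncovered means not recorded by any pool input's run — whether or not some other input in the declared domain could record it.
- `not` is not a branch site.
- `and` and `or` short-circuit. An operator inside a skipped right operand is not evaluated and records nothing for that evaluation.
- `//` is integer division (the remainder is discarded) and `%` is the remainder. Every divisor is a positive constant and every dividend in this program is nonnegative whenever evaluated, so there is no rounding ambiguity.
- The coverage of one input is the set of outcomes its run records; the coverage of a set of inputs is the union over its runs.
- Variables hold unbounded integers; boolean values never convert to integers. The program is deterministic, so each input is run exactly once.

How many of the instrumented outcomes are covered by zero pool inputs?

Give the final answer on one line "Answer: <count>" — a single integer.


test 1 (n=5, q=10) fires B1->F, B3->E, B2->F, B5->F, B7->S, B6->F, B8->T, B10->S, B9->T, B11->T; hits B1=F, B2=F, B3=E, B5=F, B6=F, B7=S, B8=T, B9=T, B10=S, B11=T
test 2 (n=8, q=13) fires B1->F, B3->E, B2->F, B5->T, B7->S, B6->F, B8->T, B10->S, B9->T, B11->T; hits B1=F, B2=F, B3=E, B5=T, B6=F, B7=S, B8=T, B9=T, B10=S, B11=T
test 3 (n=2, q=1) fires B1->T, B7->S, B6->F, B8->T, B10->S, B9->T, B11->T; hits B1=T, B6=F, B7=S, B8=T, B9=T, B10=S, B11=T
test 4 (n=2, q=12) fires B1->F, B3->E, B2->T, B4->T, B7->S, B6->F, B8->F, B10->S, B9->T, B11->T; hits B1=F, B2=T, B3=E, B4=T, B6=F, B7=S, B8=F, B9=T, B10=S, B11=T
test 5 (n=1, q=4) fires B1->T, B7->S, B6->F, B8->F, B10->S, B9->T, B11->T; hits B1=T, B6=F, B7=S, B8=F, B9=T, B10=S, B11=T
test 6 (n=10, q=1) fires B1->T, B7->S, B6->F, B8->F, B10->S, B9->T, B11->T; hits B1=T, B6=F, B7=S, B8=F, B9=T, B10=S, B11=T
test 7 (n=9, q=7) fires B1->F, B3->E, B2->F, B5->F, B7->S, B6->F, B8->T, B10->S, B9->T, B11->T; hits B1=F, B2=F, B3=E, B5=F, B6=F, B7=S, B8=T, B9=T, B10=S, B11=T
test 8 (n=2, q=8) fires B1->F, B3->S, B2->T, B4->F, B7->E, B6->T, B8->T, B10->S, B9->T, B11->T; hits B1=F, B2=T, B3=S, B4=F, B6=T, B7=E, B8=T, B9=T, B10=S, B11=T
test 9 (n=8, q=3) fires B1->T, B7->S, B6->F, B8->F, B10->S, B9->T, B11->T; hits B1=T, B6=F, B7=S, B8=F, B9=T, B10=S, B11=T
test 10 (n=10, q=8) fires B1->F, B3->E, B2->F, B5->F, B7->E, B6->T, B8->T, B10->S, B9->T, B11->T; hits B1=F, B2=F, B3=E, B5=F, B6=T, B7=E, B8=T, B9=T, B10=S, B11=T
union over the pool: B1=T, B1=F, B2=T, B2=F, B3=S, B3=E, B4=T, B4=F, B5=T, B5=F, B6=T, B6=F, B7=S, B7=E, B8=T, B8=F, B9=T, B10=S, B11=T
uncovered (3 of 22): B9=F, B10=E, B11=F
Answer: 3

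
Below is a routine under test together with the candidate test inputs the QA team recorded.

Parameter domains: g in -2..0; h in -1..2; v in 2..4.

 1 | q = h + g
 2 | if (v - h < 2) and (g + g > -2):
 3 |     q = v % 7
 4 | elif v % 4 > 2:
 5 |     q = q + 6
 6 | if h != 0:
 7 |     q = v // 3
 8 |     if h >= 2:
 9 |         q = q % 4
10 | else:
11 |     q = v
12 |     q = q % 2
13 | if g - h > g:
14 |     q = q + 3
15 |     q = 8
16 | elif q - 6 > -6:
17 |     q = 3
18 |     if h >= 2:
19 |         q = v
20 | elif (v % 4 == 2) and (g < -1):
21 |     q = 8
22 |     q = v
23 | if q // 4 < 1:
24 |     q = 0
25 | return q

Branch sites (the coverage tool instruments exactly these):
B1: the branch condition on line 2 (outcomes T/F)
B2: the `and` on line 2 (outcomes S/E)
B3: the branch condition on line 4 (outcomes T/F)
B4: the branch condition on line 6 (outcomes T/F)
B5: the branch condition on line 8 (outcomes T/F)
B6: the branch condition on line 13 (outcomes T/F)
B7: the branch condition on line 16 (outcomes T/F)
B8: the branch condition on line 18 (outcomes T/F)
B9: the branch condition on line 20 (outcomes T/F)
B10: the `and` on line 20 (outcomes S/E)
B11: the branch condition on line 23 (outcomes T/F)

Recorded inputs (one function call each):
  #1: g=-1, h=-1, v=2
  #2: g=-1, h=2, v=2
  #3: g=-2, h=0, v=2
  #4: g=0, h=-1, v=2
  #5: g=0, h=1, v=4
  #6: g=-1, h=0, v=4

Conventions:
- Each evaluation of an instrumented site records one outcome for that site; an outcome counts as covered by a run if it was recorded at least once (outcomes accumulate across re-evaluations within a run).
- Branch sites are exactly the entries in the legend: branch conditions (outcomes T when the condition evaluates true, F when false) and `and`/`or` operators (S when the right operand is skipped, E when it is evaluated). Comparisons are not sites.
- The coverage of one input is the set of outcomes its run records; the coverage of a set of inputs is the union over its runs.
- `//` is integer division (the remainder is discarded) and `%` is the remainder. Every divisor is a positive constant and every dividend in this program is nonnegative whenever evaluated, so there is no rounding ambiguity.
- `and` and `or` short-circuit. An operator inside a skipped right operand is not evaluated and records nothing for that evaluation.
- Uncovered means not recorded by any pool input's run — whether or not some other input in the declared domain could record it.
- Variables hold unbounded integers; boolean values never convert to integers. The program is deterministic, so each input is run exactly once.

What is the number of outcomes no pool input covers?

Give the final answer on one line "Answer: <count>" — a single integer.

test 1 (g=-1, h=-1, v=2) fires B2->S, B1->F, B3->F, B4->T, B5->F, B6->T, B11->F; hits B1=F, B2=S, B3=F, B4=T, B5=F, B6=T, B11=F
test 2 (g=-1, h=2, v=2) fires B2->E, B1->F, B3->F, B4->T, B5->T, B6->F, B7->F, B10->E, B9->F, B11->T; hits B1=F, B2=E, B3=F, B4=T, B5=T, B6=F, B7=F, B9=F, B10=E, B11=T
test 3 (g=-2, h=0, v=2) fires B2->S, B1->F, B3->F, B4->F, B6->F, B7->F, B10->E, B9->T, B11->T; hits B1=F, B2=S, B3=F, B4=F, B6=F, B7=F, B9=T, B10=E, B11=T
test 4 (g=0, h=-1, v=2) fires B2->S, B1->F, B3->F, B4->T, B5->F, B6->T, B11->F; hits B1=F, B2=S, B3=F, B4=T, B5=F, B6=T, B11=F
test 5 (g=0, h=1, v=4) fires B2->S, B1->F, B3->F, B4->T, B5->F, B6->F, B7->T, B8->F, B11->T; hits B1=F, B2=S, B3=F, B4=T, B5=F, B6=F, B7=T, B8=F, B11=T
test 6 (g=-1, h=0, v=4) fires B2->S, B1->F, B3->F, B4->F, B6->F, B7->F, B10->S, B9->F, B11->T; hits B1=F, B2=S, B3=F, B4=F, B6=F, B7=F, B9=F, B10=S, B11=T
union over the pool: B1=F, B2=S, B2=E, B3=F, B4=T, B4=F, B5=T, B5=F, B6=T, B6=F, B7=T, B7=F, B8=F, B9=T, B9=F, B10=S, B10=E, B11=T, B11=F
uncovered (3 of 22): B1=T, B3=T, B8=T

Answer: 3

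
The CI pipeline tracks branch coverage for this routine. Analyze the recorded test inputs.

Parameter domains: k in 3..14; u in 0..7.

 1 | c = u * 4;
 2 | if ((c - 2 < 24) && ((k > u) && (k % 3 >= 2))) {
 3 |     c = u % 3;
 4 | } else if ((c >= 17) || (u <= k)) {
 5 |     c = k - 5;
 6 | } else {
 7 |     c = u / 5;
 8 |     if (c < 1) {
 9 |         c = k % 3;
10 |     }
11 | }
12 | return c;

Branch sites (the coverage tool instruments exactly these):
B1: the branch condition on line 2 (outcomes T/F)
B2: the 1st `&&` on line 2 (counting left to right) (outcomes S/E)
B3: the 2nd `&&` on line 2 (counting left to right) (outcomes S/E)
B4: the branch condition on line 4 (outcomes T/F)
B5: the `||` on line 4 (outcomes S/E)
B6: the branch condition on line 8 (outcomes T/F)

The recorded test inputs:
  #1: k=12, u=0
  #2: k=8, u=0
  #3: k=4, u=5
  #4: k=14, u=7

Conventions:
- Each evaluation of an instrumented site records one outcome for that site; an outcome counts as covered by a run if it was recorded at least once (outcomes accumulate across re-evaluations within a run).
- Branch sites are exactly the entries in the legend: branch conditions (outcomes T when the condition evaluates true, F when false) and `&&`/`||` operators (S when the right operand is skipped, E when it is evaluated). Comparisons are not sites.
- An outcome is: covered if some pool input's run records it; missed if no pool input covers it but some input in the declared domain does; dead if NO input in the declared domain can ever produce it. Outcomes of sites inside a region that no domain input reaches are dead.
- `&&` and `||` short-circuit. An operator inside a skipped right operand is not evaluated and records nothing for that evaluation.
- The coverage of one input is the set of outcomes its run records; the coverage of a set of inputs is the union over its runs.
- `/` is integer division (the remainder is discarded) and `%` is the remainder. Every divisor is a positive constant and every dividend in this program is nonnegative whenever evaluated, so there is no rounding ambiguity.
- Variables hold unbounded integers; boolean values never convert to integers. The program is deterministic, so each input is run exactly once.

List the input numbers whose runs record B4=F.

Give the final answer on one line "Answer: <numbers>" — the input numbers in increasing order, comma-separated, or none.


input #1 (k=12, u=0): never hits B4=F
input #2 (k=8, u=0): never hits B4=F
input #3 (k=4, u=5): never hits B4=F
input #4 (k=14, u=7): never hits B4=F
Answer: none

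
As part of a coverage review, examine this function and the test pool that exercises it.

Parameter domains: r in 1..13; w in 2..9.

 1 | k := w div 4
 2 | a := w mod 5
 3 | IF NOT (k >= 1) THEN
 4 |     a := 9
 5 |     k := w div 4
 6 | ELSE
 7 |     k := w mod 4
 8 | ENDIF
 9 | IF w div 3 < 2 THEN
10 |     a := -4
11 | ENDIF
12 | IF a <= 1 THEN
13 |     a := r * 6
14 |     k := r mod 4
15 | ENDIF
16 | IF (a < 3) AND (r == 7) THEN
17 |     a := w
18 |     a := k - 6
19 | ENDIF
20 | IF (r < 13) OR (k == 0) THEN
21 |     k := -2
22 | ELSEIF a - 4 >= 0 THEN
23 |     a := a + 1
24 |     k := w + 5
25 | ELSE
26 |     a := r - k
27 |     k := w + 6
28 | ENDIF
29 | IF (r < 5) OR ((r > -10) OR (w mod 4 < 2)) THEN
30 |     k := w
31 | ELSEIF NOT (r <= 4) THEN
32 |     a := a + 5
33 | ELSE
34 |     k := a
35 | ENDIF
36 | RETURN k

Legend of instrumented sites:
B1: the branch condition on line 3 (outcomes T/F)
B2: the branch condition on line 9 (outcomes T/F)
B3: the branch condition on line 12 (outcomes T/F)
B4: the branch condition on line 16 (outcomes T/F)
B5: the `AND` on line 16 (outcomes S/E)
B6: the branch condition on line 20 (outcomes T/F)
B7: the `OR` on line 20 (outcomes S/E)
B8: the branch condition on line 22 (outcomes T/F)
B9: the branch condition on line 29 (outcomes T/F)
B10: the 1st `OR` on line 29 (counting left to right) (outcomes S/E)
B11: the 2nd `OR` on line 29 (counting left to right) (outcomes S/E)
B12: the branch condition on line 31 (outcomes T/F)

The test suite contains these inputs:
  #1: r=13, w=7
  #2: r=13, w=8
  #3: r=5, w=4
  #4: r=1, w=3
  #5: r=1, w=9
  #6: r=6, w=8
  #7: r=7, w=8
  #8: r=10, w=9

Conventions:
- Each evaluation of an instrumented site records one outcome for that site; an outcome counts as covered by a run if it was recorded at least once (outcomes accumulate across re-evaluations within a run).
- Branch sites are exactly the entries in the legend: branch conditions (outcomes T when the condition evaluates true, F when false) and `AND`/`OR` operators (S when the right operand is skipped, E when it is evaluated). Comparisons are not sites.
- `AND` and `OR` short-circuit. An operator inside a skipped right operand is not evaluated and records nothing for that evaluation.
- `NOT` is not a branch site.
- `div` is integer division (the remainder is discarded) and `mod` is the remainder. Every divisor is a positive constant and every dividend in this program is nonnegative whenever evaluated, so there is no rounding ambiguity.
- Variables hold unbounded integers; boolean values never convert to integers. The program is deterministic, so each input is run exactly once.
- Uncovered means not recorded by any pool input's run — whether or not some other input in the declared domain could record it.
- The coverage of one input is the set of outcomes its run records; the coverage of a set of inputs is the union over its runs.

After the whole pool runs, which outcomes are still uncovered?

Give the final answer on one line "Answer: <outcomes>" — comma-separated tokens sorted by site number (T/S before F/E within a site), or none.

test 1 (r=13, w=7) fires B1->F, B2->F, B3->F, B5->E, B4->F, B7->E, B6->F, B8->F, B10->E, B11->S, B9->T; hits B1=F, B2=F, B3=F, B4=F, B5=E, B6=F, B7=E, B8=F, B9=T, B10=E, B11=S
test 2 (r=13, w=8) fires B1->F, B2->F, B3->F, B5->S, B4->F, B7->E, B6->T, B10->E, B11->S, B9->T; hits B1=F, B2=F, B3=F, B4=F, B5=S, B6=T, B7=E, B9=T, B10=E, B11=S
test 3 (r=5, w=4) fires B1->F, B2->T, B3->T, B5->S, B4->F, B7->S, B6->T, B10->E, B11->S, B9->T; hits B1=F, B2=T, B3=T, B4=F, B5=S, B6=T, B7=S, B9=T, B10=E, B11=S
test 4 (r=1, w=3) fires B1->T, B2->T, B3->T, B5->S, B4->F, B7->S, B6->T, B10->S, B9->T; hits B1=T, B2=T, B3=T, B4=F, B5=S, B6=T, B7=S, B9=T, B10=S
test 5 (r=1, w=9) fires B1->F, B2->F, B3->F, B5->S, B4->F, B7->S, B6->T, B10->S, B9->T; hits B1=F, B2=F, B3=F, B4=F, B5=S, B6=T, B7=S, B9=T, B10=S
test 6 (r=6, w=8) fires B1->F, B2->F, B3->F, B5->S, B4->F, B7->S, B6->T, B10->E, B11->S, B9->T; hits B1=F, B2=F, B3=F, B4=F, B5=S, B6=T, B7=S, B9=T, B10=E, B11=S
test 7 (r=7, w=8) fires B1->F, B2->F, B3->F, B5->S, B4->F, B7->S, B6->T, B10->E, B11->S, B9->T; hits B1=F, B2=F, B3=F, B4=F, B5=S, B6=T, B7=S, B9=T, B10=E, B11=S
test 8 (r=10, w=9) fires B1->F, B2->F, B3->F, B5->S, B4->F, B7->S, B6->T, B10->E, B11->S, B9->T; hits B1=F, B2=F, B3=F, B4=F, B5=S, B6=T, B7=S, B9=T, B10=E, B11=S
union over the pool: B1=T, B1=F, B2=T, B2=F, B3=T, B3=F, B4=F, B5=S, B5=E, B6=T, B6=F, B7=S, B7=E, B8=F, B9=T, B10=S, B10=E, B11=S
uncovered (6 of 24): B4=T, B8=T, B9=F, B11=E, B12=T, B12=F

Answer: B4=T, B8=T, B9=F, B11=E, B12=T, B12=F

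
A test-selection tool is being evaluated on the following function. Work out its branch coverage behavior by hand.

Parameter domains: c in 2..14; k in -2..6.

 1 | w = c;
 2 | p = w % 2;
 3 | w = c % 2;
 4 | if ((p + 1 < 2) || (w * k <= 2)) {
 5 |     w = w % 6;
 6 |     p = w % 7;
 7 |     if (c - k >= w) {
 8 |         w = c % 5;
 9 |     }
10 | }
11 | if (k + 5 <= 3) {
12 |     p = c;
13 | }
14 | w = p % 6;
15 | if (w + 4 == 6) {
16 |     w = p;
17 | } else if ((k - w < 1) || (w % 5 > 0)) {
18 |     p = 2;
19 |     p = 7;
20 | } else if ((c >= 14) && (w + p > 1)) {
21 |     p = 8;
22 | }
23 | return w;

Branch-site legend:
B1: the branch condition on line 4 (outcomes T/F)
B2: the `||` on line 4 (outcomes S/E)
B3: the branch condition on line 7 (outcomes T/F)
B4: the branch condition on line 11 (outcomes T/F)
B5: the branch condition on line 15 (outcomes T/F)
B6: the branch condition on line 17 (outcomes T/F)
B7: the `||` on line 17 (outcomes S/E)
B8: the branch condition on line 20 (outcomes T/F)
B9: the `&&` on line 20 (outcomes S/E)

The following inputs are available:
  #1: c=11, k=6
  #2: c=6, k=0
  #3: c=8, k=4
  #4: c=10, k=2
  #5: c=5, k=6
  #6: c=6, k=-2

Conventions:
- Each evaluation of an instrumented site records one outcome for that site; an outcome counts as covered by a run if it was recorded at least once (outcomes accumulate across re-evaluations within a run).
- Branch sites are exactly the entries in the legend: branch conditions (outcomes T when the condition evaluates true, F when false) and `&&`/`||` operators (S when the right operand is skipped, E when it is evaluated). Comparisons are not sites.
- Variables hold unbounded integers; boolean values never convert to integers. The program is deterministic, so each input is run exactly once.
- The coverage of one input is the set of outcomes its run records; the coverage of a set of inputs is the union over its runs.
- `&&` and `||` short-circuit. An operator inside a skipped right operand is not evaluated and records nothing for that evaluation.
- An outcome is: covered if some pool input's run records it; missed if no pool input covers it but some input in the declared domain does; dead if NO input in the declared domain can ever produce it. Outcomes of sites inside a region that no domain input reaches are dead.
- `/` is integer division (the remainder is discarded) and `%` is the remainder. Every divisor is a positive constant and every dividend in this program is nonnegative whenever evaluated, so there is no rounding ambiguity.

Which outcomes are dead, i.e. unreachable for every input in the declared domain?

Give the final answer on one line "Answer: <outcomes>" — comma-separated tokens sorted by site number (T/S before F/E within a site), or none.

running all 117 domain inputs and tallying outcomes:
  B8=T: unreachable across the whole domain -> dead
  reachable outcomes have witnesses, e.g. B1=T (e.g. c=2, k=-2), B1=F (e.g. c=3, k=3), B2=S (e.g. c=2, k=-2), B2=E (e.g. c=3, k=-2)

Answer: B8=T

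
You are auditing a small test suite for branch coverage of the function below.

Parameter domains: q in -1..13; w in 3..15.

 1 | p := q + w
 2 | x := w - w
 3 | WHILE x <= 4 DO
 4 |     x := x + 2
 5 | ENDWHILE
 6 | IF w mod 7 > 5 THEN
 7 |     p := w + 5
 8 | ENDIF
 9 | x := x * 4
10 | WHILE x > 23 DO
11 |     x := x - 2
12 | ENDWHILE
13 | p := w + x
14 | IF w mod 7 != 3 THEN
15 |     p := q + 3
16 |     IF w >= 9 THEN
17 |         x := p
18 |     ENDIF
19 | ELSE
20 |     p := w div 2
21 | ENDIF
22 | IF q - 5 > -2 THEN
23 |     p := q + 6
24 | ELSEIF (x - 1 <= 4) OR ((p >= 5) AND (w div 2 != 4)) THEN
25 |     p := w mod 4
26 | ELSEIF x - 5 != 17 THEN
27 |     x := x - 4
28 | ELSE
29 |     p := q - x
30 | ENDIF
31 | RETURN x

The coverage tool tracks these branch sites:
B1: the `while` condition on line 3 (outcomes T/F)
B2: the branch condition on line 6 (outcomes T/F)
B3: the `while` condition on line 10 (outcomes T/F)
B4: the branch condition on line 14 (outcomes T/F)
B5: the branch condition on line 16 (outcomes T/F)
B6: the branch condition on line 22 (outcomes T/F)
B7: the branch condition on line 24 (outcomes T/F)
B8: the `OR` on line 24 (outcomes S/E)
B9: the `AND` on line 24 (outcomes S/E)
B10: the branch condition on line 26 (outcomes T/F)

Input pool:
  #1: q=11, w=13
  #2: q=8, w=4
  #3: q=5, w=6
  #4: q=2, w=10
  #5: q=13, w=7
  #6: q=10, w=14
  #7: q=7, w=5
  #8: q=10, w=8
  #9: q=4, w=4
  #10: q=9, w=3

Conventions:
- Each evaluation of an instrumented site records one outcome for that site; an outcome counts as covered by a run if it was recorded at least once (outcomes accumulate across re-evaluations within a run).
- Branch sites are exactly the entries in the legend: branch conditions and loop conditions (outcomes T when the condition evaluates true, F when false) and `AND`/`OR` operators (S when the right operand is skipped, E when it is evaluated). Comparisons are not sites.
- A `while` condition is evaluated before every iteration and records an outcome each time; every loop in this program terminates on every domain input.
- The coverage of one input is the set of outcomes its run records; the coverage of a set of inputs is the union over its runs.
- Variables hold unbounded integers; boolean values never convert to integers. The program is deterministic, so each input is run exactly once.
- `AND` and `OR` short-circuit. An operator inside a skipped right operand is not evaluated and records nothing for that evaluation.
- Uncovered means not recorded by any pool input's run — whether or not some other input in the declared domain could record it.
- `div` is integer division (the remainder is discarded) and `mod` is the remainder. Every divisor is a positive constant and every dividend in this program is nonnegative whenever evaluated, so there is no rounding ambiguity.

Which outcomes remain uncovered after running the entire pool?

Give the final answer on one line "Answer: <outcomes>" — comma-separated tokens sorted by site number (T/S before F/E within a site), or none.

input #1 (q=11, w=13): covers B1=T, B1=F, B2=T, B3=T, B3=F, B4=T, B5=T, B6=T
input #2 (q=8, w=4): covers B1=T, B1=F, B2=F, B3=T, B3=F, B4=T, B5=F, B6=T
input #3 (q=5, w=6): covers B1=T, B1=F, B2=T, B3=T, B3=F, B4=T, B5=F, B6=T
input #4 (q=2, w=10): covers B1=T, B1=F, B2=F, B3=T, B3=F, B4=F, B6=F, B7=T, B8=E, B9=E
input #5 (q=13, w=7): covers B1=T, B1=F, B2=F, B3=T, B3=F, B4=T, B5=F, B6=T
input #6 (q=10, w=14): covers B1=T, B1=F, B2=F, B3=T, B3=F, B4=T, B5=T, B6=T
input #7 (q=7, w=5): covers B1=T, B1=F, B2=F, B3=T, B3=F, B4=T, B5=F, B6=T
input #8 (q=10, w=8): covers B1=T, B1=F, B2=F, B3=T, B3=F, B4=T, B5=F, B6=T
input #9 (q=4, w=4): covers B1=T, B1=F, B2=F, B3=T, B3=F, B4=T, B5=F, B6=T
input #10 (q=9, w=3): covers B1=T, B1=F, B2=F, B3=T, B3=F, B4=F, B6=T
union over the pool: B1=T, B1=F, B2=T, B2=F, B3=T, B3=F, B4=T, B4=F, B5=T, B5=F, B6=T, B6=F, B7=T, B8=E, B9=E
uncovered (5 of 20): B7=F, B8=S, B9=S, B10=T, B10=F

Answer: B7=F, B8=S, B9=S, B10=T, B10=F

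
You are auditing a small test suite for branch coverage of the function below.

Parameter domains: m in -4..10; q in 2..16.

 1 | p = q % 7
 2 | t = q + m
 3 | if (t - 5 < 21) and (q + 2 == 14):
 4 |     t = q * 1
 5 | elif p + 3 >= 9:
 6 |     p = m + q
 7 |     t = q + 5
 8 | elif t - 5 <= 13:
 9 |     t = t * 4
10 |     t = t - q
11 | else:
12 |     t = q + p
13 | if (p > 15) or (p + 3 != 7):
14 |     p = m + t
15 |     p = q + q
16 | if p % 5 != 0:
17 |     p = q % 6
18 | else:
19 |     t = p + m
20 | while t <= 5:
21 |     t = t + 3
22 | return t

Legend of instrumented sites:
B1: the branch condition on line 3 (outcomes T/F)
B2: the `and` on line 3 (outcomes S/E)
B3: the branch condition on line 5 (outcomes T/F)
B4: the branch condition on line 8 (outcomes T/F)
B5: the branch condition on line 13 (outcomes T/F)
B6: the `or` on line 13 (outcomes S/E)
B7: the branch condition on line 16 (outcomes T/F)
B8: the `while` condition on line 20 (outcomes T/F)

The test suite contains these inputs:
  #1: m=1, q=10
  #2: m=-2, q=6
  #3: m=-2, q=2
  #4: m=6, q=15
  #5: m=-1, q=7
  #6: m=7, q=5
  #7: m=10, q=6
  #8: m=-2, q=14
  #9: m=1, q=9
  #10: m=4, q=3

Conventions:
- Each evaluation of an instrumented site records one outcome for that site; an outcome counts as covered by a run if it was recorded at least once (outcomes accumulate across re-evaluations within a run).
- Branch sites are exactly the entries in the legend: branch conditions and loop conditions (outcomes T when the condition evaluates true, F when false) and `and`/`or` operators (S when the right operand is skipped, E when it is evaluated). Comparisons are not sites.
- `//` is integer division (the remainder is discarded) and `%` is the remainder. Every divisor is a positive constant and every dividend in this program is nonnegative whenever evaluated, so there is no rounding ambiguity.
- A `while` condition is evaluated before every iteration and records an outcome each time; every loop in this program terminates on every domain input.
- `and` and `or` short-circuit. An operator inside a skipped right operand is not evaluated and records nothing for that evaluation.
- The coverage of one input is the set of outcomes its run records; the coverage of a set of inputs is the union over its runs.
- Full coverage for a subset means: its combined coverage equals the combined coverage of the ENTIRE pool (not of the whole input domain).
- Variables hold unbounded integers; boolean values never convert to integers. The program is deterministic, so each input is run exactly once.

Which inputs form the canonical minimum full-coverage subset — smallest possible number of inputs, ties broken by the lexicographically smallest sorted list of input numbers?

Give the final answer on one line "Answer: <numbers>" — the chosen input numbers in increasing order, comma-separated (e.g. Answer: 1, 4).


input #1 (m=1, q=10): events B2->E, B1->F, B3->F, B4->T, B6->E, B5->T, B7->F, B8->F; covers B1=F, B2=E, B3=F, B4=T, B5=T, B6=E, B7=F, B8=F
input #2 (m=-2, q=6): events B2->E, B1->F, B3->T, B6->E, B5->F, B7->T, B8->F; covers B1=F, B2=E, B3=T, B5=F, B6=E, B7=T, B8=F
input #3 (m=-2, q=2): events B2->E, B1->F, B3->F, B4->T, B6->E, B5->T, B7->T, B8->T, B8->T, B8->T, B8->F; covers B1=F, B2=E, B3=F, B4=T, B5=T, B6=E, B7=T, B8=T, B8=F
input #4 (m=6, q=15): events B2->E, B1->F, B3->F, B4->F, B6->E, B5->T, B7->F, B8->F; covers B1=F, B2=E, B3=F, B4=F, B5=T, B6=E, B7=F, B8=F
input #5 (m=-1, q=7): events B2->E, B1->F, B3->F, B4->T, B6->E, B5->T, B7->T, B8->F; covers B1=F, B2=E, B3=F, B4=T, B5=T, B6=E, B7=T, B8=F
input #6 (m=7, q=5): events B2->E, B1->F, B3->F, B4->T, B6->E, B5->T, B7->F, B8->F; covers B1=F, B2=E, B3=F, B4=T, B5=T, B6=E, B7=F, B8=F
input #7 (m=10, q=6): events B2->E, B1->F, B3->T, B6->S, B5->T, B7->T, B8->F; covers B1=F, B2=E, B3=T, B5=T, B6=S, B7=T, B8=F
input #8 (m=-2, q=14): events B2->E, B1->F, B3->F, B4->T, B6->E, B5->T, B7->T, B8->F; covers B1=F, B2=E, B3=F, B4=T, B5=T, B6=E, B7=T, B8=F
input #9 (m=1, q=9): events B2->E, B1->F, B3->F, B4->T, B6->E, B5->T, B7->T, B8->F; covers B1=F, B2=E, B3=F, B4=T, B5=T, B6=E, B7=T, B8=F
input #10 (m=4, q=3): events B2->E, B1->F, B3->F, B4->T, B6->E, B5->T, B7->T, B8->F; covers B1=F, B2=E, B3=F, B4=T, B5=T, B6=E, B7=T, B8=F
pool-wide coverage (14 outcomes): B1=F, B2=E, B3=T, B3=F, B4=T, B4=F, B5=T, B5=F, B6=S, B6=E, B7=T, B7=F, B8=T, B8=F
checked all size-1 subsets: none covers 14 outcomes (max 9/14)
checked all size-2 subsets: none covers 14 outcomes (max 11/14)
checked all size-3 subsets: none covers 14 outcomes (max 13/14)
the canonical winner is {2, 3, 4, 7}: size 4, full 14-outcome coverage, earliest index list among size-4 covers
Answer: 2, 3, 4, 7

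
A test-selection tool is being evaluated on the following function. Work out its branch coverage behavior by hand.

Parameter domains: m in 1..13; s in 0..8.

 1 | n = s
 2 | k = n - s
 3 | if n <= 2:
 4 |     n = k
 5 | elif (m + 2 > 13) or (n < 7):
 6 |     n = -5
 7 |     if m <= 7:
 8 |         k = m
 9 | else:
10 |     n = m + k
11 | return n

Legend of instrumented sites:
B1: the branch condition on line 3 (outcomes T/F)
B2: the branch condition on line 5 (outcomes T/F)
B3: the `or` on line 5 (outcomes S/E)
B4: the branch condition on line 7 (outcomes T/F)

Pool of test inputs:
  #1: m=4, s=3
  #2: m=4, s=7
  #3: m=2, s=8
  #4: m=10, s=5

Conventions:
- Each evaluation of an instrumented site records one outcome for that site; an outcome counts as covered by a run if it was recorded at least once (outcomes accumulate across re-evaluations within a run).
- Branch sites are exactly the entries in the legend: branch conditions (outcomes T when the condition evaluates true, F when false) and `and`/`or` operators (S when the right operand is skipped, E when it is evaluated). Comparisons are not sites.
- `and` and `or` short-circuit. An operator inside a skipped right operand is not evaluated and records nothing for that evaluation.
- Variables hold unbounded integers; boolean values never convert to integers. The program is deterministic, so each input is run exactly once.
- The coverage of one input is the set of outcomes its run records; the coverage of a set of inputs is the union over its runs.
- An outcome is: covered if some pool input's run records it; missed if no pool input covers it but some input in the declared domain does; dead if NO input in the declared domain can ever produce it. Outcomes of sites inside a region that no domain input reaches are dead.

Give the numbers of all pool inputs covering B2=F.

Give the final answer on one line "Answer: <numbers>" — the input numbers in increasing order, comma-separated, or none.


input #1 (m=4, s=3): does not record B2=F
input #2 (m=4, s=7): records B2=F
input #3 (m=2, s=8): records B2=F
input #4 (m=10, s=5): does not record B2=F
Answer: 2, 3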